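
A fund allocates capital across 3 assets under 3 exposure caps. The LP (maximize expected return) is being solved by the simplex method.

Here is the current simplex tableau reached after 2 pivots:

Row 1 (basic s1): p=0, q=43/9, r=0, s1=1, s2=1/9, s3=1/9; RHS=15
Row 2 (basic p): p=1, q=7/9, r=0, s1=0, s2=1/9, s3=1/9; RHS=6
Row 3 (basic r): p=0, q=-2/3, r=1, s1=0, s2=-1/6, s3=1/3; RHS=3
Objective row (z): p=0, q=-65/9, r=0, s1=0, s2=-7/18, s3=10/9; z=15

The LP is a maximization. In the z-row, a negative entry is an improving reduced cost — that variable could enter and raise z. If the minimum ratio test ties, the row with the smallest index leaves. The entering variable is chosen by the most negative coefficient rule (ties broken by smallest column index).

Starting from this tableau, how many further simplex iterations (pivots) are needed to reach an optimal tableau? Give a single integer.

2

pivot: q in, s1 out → z = 1620/43
pivot: s2 in, p out → z = 369/8
No improving column remains; optimal.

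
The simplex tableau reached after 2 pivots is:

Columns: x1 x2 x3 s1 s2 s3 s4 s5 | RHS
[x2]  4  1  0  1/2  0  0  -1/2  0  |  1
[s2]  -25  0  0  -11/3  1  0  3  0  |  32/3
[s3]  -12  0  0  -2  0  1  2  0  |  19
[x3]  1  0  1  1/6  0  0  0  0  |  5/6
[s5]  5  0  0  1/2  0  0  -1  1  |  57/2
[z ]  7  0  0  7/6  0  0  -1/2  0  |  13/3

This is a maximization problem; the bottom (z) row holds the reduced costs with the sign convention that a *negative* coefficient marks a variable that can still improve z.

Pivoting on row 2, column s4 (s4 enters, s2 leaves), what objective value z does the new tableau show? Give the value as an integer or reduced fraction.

Minimum ratio for s4: (32/3)/3 = 32/9.
z changes by −(z-row coeff of s4)·ratio = −(-1/2)·(32/9) = 16/9.
New z = 13/3 + (16/9) = 55/9.

55/9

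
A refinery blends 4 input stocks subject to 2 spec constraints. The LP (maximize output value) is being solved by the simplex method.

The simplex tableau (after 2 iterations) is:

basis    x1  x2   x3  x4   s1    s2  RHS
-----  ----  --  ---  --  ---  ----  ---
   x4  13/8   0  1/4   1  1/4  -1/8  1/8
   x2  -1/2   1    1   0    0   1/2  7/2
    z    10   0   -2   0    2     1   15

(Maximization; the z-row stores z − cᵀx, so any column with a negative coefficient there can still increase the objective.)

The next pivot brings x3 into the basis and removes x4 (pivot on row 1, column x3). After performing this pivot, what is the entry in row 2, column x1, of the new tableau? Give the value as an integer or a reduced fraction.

Pivot element is row 1, column x3: 1/4.
Normalize row 1: new (row 1, x1) = (13/8)/(1/4) = 13/2.
row 2 ← row 2 − 1·(new row 1): -1/2 − 1·(13/2) = -7.

-7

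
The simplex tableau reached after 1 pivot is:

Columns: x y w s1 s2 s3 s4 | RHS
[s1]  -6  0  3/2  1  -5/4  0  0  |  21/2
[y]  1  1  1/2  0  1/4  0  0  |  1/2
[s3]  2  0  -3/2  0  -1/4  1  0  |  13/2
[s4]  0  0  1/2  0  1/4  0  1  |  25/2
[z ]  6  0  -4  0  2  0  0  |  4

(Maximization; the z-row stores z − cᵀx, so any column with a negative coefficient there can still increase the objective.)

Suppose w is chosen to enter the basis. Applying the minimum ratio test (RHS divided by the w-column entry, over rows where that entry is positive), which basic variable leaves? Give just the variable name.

Ratios: row 1 (s1): (21/2)/(3/2) = 7; row 2 (y): (1/2)/(1/2) = 1; row 3 (s3): entry -3/2 ≤ 0, skip; row 4 (s4): (25/2)/(1/2) = 25.
Minimum ratio 1 is in the y row, so y leaves.

y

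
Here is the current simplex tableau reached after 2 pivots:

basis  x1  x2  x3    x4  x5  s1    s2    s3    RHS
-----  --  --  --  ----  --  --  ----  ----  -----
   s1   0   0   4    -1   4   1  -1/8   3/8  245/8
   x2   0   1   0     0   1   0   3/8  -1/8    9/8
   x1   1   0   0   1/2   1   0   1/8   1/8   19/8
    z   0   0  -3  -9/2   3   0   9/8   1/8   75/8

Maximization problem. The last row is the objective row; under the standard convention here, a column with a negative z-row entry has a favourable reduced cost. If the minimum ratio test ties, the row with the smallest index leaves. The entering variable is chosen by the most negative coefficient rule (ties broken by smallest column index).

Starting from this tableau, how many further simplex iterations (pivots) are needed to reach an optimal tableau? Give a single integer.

pivot: x4 in, x1 out → z = 123/4
pivot: x3 in, s1 out → z = 1833/32
No improving column remains; optimal.

2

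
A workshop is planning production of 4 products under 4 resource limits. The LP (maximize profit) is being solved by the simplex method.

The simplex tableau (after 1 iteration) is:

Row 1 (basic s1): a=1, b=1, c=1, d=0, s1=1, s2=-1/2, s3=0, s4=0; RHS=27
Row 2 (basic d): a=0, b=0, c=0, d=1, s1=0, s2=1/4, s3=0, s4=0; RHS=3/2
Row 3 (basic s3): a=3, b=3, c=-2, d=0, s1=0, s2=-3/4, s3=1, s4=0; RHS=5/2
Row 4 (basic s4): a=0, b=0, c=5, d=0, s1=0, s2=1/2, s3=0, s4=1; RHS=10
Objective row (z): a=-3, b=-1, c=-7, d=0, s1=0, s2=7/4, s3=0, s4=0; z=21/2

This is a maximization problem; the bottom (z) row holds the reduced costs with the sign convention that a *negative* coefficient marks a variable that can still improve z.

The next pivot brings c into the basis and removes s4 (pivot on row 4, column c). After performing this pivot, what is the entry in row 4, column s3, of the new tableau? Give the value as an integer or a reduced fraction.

Pivot element is row 4, column c: 5.
Normalize row 4: new (row 4, s3) = 0/5 = 0.
Row 4 is the pivot row, so the entry is 0.

0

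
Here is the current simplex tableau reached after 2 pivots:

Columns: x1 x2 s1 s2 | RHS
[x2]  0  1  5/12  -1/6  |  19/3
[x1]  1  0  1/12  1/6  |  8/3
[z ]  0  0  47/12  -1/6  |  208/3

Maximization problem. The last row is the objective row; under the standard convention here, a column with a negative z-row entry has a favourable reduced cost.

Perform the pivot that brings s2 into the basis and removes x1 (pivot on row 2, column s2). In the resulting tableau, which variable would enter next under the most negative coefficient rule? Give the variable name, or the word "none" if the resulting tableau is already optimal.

Pivot element 1/6. New z-row = old z-row − (-1/6)·(row 2/(1/6)).
Updated z-row coefficients: x1: 1, x2: 0, s1: 4, s2: 0.
No coefficient is strictly negative; the tableau after this pivot is optimal.

none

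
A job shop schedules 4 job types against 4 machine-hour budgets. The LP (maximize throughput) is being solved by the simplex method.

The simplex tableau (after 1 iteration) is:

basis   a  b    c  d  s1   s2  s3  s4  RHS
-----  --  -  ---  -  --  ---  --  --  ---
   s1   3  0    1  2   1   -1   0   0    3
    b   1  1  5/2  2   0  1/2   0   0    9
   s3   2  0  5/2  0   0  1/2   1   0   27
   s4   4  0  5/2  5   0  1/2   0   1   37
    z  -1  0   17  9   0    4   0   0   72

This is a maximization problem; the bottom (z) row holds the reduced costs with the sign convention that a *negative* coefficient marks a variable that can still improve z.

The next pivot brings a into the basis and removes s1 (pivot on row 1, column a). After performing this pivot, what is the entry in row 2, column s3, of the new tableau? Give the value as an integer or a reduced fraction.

Pivot element is row 1, column a: 3.
Normalize row 1: new (row 1, s3) = 0/3 = 0.
row 2 ← row 2 − 1·(new row 1): 0 − 1·0 = 0.

0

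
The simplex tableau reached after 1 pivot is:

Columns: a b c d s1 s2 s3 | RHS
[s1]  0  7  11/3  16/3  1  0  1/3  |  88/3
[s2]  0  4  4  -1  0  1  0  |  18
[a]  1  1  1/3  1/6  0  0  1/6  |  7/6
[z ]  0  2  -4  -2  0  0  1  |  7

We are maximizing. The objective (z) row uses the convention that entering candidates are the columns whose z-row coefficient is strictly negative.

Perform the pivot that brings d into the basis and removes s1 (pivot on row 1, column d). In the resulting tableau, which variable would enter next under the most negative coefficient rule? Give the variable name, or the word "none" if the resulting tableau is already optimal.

Pivot element 16/3. New z-row = old z-row − (-2)·(row 1/(16/3)).
Updated z-row coefficients: a: 0, b: 37/8, c: -21/8, d: 0, s1: 3/8, s2: 0, s3: 9/8.
The most negative is -21/8 in column c, so c would enter next.

c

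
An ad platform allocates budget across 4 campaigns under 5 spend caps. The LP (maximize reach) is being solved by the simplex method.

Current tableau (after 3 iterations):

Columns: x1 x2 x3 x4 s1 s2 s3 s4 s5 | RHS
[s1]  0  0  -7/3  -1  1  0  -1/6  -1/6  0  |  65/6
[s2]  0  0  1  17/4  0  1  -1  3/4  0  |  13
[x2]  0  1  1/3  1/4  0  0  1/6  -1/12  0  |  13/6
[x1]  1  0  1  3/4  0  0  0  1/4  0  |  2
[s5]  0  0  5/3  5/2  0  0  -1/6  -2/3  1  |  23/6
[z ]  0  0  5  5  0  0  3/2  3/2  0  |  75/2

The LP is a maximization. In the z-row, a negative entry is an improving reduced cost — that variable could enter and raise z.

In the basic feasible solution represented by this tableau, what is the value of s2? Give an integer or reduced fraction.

s2 is basic (row 2); its value is the RHS of that row: 13.

13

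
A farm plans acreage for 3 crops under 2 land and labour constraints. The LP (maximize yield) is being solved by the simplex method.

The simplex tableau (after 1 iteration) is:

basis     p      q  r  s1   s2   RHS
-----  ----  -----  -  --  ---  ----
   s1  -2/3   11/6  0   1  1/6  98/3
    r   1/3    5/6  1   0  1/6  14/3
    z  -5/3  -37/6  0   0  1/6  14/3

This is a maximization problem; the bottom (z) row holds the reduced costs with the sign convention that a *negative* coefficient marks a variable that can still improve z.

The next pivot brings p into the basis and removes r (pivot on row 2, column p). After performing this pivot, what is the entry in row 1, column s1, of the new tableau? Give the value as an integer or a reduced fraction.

1

Pivot element is row 2, column p: 1/3.
Normalize row 2: new (row 2, s1) = 0/(1/3) = 0.
row 1 ← row 1 − (-2/3)·(new row 2): 1 − (-2/3)·0 = 1.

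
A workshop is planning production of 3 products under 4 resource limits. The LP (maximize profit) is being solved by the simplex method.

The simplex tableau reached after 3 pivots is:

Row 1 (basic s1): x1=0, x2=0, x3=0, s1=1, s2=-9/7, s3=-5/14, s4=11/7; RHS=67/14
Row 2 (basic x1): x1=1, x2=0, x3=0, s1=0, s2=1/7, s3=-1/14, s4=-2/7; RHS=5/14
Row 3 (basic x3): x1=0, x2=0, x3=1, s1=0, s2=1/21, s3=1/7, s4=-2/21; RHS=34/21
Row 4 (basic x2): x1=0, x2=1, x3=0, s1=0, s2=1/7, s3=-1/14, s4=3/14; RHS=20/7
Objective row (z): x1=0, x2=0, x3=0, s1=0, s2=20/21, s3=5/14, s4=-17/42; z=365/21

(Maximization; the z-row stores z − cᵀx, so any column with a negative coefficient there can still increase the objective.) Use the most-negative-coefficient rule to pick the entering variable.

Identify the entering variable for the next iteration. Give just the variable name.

Objective-row coefficients: x1: 0, x2: 0, x3: 0, s1: 0, s2: 20/21, s3: 5/14, s4: -17/42.
The most negative is -17/42 in column s4, so s4 enters.

s4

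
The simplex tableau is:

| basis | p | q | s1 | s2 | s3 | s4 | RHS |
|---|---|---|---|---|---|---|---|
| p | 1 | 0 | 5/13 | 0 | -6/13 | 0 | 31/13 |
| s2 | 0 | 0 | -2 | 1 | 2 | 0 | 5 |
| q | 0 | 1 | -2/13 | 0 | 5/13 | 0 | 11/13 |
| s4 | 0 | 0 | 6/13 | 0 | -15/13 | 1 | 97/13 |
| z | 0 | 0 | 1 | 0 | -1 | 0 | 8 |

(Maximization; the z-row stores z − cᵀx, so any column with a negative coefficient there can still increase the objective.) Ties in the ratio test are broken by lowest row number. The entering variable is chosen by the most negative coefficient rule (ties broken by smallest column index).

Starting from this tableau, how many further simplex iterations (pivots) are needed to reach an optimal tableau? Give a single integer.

1

pivot: s3 in, q out → z = 51/5
No improving column remains; optimal.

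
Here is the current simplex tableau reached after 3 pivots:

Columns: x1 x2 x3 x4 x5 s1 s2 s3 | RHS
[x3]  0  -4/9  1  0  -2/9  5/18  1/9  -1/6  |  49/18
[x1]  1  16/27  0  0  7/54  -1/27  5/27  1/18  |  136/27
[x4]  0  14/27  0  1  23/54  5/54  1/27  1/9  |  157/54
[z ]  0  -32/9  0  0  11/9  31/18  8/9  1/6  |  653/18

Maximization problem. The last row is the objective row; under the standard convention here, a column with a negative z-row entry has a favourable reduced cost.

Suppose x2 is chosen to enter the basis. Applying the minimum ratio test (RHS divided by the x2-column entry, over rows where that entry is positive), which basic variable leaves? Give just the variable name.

Ratios: row 1 (x3): entry -4/9 ≤ 0, skip; row 2 (x1): (136/27)/(16/27) = 17/2; row 3 (x4): (157/54)/(14/27) = 157/28.
Minimum ratio 157/28 is in the x4 row, so x4 leaves.

x4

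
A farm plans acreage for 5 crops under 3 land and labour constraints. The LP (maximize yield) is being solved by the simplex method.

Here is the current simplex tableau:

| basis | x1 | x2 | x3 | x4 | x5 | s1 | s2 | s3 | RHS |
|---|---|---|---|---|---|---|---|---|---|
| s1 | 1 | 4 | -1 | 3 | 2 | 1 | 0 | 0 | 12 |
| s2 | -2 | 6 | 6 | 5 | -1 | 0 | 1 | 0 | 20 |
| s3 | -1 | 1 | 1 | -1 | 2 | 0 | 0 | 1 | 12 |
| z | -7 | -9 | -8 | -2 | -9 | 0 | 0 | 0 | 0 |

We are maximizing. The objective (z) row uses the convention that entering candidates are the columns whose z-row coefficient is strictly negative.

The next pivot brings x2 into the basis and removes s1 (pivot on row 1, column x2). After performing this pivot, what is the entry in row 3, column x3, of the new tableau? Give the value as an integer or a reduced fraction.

5/4

Pivot element is row 1, column x2: 4.
Normalize row 1: new (row 1, x3) = (-1)/4 = -1/4.
row 3 ← row 3 − 1·(new row 1): 1 − 1·(-1/4) = 5/4.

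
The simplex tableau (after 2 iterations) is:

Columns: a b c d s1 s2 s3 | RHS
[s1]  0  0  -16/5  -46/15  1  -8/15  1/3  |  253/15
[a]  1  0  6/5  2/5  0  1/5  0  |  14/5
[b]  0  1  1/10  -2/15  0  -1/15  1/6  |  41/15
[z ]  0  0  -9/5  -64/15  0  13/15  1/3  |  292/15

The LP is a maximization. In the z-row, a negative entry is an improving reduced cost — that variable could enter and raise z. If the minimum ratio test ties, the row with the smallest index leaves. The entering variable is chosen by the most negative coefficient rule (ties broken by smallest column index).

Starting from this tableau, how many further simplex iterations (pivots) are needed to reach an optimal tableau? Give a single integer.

pivot: d in, a out → z = 148/3
No improving column remains; optimal.

1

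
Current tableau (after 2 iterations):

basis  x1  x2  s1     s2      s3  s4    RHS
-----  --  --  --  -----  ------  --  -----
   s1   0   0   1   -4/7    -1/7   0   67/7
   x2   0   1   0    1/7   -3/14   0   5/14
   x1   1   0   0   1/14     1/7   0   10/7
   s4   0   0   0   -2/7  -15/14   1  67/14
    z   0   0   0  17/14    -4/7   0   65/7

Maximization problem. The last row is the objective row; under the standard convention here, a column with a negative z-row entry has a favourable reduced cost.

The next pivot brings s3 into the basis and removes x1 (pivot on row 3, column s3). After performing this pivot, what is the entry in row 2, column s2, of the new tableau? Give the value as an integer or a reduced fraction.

Pivot element is row 3, column s3: 1/7.
Normalize row 3: new (row 3, s2) = (1/14)/(1/7) = 1/2.
row 2 ← row 2 − (-3/14)·(new row 3): 1/7 − (-3/14)·(1/2) = 1/4.

1/4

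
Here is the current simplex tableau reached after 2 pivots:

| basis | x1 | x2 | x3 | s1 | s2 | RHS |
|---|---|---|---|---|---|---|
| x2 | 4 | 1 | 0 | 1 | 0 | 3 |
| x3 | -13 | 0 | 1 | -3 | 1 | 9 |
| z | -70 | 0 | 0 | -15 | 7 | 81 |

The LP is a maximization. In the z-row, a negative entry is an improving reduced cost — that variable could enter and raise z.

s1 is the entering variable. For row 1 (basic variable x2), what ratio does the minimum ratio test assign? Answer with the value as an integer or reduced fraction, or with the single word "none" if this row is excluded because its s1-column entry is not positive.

3

Ratio = RHS / (s1 entry) = 3 / 1 = 3.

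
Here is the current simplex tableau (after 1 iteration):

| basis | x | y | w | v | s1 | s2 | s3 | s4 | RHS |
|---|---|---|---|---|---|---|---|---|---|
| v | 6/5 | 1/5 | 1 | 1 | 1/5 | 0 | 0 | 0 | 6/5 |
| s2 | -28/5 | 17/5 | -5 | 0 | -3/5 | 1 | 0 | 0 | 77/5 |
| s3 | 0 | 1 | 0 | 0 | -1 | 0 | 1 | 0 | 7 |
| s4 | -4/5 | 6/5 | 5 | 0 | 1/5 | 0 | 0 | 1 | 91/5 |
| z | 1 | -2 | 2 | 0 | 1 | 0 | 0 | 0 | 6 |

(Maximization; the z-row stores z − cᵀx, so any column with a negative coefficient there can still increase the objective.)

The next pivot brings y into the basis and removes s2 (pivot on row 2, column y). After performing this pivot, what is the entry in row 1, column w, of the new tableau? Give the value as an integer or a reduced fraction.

22/17

Pivot element is row 2, column y: 17/5.
Normalize row 2: new (row 2, w) = (-5)/(17/5) = -25/17.
row 1 ← row 1 − (1/5)·(new row 2): 1 − (1/5)·(-25/17) = 22/17.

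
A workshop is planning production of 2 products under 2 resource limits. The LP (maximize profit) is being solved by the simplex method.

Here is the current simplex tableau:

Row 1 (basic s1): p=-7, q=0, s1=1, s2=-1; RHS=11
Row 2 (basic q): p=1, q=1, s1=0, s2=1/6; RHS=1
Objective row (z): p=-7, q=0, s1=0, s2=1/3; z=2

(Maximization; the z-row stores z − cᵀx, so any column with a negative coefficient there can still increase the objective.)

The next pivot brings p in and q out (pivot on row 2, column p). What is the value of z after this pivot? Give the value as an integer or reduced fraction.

Minimum ratio for p: 1/1 = 1.
z changes by −(z-row coeff of p)·ratio = −(-7)·1 = 7.
New z = 2 + 7 = 9.

9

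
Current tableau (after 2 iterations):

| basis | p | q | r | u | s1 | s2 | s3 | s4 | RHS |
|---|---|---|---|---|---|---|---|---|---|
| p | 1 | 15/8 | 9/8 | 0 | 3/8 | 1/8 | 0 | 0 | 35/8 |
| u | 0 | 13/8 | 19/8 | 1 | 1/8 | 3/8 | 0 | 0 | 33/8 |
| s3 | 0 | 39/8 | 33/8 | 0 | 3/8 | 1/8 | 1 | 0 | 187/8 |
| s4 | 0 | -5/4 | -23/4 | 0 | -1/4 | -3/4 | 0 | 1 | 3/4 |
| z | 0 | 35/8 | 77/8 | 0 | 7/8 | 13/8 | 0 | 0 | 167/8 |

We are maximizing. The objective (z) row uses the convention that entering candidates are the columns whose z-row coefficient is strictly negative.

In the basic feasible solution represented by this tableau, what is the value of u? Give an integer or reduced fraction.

u is basic (row 2); its value is the RHS of that row: 33/8.

33/8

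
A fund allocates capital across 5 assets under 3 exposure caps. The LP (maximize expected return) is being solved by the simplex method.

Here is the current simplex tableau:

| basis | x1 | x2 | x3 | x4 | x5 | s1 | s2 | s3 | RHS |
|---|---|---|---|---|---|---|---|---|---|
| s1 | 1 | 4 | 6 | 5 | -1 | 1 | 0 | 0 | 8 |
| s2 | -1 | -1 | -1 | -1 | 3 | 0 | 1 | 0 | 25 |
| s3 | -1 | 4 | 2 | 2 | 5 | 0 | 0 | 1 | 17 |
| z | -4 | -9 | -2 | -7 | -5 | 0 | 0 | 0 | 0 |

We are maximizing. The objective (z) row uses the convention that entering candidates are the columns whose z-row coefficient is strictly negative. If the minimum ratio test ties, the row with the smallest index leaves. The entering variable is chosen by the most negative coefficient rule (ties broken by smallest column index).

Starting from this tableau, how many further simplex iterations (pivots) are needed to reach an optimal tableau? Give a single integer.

3

pivot: x2 in, s1 out → z = 18
pivot: x5 in, s3 out → z = 231/8
pivot: x1 in, x2 out → z = 353/4
No improving column remains; optimal.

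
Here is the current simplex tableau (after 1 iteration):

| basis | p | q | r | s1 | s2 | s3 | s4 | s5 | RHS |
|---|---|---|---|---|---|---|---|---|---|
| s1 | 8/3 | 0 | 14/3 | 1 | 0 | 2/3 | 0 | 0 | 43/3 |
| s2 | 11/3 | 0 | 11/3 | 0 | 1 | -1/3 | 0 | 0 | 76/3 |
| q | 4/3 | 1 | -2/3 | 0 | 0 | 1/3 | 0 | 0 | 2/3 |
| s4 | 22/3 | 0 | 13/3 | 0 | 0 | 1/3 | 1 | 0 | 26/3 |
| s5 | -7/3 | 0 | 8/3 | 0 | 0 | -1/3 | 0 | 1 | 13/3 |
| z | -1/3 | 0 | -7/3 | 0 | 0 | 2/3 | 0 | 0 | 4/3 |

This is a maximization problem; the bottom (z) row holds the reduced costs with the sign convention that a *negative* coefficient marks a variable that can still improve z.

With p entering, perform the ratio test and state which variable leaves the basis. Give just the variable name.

q

Ratios: row 1 (s1): (43/3)/(8/3) = 43/8; row 2 (s2): (76/3)/(11/3) = 76/11; row 3 (q): (2/3)/(4/3) = 1/2; row 4 (s4): (26/3)/(22/3) = 13/11; row 5 (s5): entry -7/3 ≤ 0, skip.
Minimum ratio 1/2 is in the q row, so q leaves.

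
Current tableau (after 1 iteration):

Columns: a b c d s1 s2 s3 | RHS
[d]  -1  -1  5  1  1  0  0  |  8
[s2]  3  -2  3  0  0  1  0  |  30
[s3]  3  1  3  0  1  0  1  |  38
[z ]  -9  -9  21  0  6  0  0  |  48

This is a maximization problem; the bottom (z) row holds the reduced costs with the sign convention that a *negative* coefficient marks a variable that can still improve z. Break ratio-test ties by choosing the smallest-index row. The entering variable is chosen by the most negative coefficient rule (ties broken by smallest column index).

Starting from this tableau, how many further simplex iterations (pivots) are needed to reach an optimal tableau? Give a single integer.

3

pivot: a in, s2 out → z = 138
pivot: b in, s3 out → z = 178
pivot: s2 in, a out → z = 390
No improving column remains; optimal.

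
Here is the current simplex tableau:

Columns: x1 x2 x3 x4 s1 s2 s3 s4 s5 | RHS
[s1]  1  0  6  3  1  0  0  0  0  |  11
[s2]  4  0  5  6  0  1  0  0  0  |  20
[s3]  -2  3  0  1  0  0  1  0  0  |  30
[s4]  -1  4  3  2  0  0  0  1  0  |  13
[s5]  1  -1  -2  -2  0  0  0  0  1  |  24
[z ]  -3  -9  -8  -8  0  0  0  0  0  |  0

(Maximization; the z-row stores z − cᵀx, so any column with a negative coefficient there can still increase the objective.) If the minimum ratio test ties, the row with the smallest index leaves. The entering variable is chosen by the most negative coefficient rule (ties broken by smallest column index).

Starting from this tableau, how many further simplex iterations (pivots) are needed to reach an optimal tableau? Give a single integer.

pivot: x2 in, s4 out → z = 117/4
pivot: x1 in, s2 out → z = 111/2
No improving column remains; optimal.

2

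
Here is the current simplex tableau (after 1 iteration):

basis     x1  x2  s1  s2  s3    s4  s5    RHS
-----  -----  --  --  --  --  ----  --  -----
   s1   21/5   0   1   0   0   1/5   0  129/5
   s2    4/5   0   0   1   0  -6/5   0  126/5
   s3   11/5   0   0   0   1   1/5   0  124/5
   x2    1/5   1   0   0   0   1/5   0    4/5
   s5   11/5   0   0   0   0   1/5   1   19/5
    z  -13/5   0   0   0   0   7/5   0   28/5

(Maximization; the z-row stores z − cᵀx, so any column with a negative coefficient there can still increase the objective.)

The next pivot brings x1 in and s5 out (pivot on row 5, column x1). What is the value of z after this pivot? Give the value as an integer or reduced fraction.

111/11

Minimum ratio for x1: (19/5)/(11/5) = 19/11.
z changes by −(z-row coeff of x1)·ratio = −(-13/5)·(19/11) = 247/55.
New z = 28/5 + (247/55) = 111/11.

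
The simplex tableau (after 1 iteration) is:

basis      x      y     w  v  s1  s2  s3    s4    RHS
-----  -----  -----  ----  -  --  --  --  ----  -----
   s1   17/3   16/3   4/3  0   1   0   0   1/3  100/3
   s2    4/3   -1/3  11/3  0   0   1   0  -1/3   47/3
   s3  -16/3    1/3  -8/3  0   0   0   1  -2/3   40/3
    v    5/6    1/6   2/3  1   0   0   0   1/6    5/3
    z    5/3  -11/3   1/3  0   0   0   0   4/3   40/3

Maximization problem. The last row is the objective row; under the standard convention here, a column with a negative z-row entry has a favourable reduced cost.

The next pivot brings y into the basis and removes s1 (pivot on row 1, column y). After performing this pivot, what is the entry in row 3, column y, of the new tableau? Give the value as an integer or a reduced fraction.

Pivot element is row 1, column y: 16/3.
Normalize row 1: new (row 1, y) = (16/3)/(16/3) = 1.
row 3 ← row 3 − (1/3)·(new row 1): 1/3 − (1/3)·1 = 0.

0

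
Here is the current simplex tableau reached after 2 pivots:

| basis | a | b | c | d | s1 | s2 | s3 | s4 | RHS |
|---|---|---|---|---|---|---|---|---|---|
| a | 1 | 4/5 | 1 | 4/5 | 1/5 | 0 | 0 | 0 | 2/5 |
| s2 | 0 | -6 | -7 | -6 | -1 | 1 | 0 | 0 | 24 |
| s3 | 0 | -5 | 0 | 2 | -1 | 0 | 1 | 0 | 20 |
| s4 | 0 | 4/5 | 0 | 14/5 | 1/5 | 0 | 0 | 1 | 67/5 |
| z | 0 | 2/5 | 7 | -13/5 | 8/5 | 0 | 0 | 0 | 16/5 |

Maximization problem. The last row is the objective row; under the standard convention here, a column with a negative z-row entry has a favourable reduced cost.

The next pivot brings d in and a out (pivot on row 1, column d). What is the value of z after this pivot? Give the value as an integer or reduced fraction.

Minimum ratio for d: (2/5)/(4/5) = 1/2.
z changes by −(z-row coeff of d)·ratio = −(-13/5)·(1/2) = 13/10.
New z = 16/5 + (13/10) = 9/2.

9/2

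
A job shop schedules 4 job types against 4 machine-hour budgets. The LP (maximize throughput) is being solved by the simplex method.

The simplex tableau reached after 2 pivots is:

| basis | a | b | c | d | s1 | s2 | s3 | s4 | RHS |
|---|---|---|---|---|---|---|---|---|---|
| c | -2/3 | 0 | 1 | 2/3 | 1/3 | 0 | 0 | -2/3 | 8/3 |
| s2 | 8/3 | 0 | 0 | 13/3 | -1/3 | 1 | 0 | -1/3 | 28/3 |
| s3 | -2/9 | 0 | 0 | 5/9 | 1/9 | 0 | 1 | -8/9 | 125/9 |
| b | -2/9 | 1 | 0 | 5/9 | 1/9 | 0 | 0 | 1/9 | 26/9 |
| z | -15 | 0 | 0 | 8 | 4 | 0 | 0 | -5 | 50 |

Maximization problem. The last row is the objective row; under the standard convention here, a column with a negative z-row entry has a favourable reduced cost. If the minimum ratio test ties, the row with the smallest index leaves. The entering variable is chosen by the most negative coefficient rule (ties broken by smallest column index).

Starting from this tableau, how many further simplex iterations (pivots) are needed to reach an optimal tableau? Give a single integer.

pivot: a in, s2 out → z = 205/2
pivot: s4 in, b out → z = 405
No improving column remains; optimal.

2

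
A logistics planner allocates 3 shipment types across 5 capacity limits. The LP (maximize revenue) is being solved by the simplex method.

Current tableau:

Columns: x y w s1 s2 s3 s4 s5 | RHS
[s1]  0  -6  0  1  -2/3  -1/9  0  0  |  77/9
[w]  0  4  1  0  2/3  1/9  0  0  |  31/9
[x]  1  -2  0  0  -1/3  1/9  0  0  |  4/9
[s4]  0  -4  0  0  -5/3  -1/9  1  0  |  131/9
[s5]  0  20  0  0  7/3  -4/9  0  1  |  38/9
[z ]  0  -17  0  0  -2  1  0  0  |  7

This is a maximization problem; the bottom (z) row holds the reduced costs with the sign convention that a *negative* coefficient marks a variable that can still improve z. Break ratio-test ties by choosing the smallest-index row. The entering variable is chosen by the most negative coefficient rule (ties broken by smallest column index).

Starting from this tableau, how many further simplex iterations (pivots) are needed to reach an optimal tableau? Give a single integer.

2

pivot: y in, s5 out → z = 953/90
pivot: s2 in, y out → z = 223/21
No improving column remains; optimal.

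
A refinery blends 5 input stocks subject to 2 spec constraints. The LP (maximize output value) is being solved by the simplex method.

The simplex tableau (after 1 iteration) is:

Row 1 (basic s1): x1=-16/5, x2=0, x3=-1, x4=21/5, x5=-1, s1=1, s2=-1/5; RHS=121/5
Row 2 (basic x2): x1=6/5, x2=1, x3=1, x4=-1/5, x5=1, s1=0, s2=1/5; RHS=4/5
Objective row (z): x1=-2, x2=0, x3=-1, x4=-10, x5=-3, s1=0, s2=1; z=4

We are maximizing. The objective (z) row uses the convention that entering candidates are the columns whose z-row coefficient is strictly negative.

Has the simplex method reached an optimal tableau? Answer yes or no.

Column x1 has objective-row coefficient -2, which is negative; an improving pivot exists, so not yet optimal.

no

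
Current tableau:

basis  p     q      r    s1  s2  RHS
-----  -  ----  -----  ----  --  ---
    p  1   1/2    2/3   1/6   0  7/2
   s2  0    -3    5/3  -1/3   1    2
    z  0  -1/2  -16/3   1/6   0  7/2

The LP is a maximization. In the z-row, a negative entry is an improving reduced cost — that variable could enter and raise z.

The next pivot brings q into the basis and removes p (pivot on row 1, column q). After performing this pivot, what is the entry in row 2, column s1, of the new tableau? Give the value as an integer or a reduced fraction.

Pivot element is row 1, column q: 1/2.
Normalize row 1: new (row 1, s1) = (1/6)/(1/2) = 1/3.
row 2 ← row 2 − (-3)·(new row 1): -1/3 − (-3)·(1/3) = 2/3.

2/3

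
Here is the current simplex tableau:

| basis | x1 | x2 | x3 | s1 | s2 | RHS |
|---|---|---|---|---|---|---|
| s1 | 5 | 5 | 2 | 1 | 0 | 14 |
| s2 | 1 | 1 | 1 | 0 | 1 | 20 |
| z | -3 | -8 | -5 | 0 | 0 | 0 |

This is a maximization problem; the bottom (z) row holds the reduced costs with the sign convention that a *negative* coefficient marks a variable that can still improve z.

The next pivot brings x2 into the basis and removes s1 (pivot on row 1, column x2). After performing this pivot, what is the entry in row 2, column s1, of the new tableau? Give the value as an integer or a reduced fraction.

-1/5

Pivot element is row 1, column x2: 5.
Normalize row 1: new (row 1, s1) = 1/5 = 1/5.
row 2 ← row 2 − 1·(new row 1): 0 − 1·(1/5) = -1/5.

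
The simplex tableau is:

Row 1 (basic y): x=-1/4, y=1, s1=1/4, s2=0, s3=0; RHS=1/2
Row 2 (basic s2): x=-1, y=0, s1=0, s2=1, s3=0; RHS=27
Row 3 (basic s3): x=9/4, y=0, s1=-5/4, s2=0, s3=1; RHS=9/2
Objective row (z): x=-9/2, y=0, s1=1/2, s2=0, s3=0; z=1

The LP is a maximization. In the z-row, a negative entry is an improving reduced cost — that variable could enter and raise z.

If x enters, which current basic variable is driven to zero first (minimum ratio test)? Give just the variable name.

Ratios: row 1 (y): entry -1/4 ≤ 0, skip; row 2 (s2): entry -1 ≤ 0, skip; row 3 (s3): (9/2)/(9/4) = 2.
Minimum ratio 2 is in the s3 row, so s3 leaves.

s3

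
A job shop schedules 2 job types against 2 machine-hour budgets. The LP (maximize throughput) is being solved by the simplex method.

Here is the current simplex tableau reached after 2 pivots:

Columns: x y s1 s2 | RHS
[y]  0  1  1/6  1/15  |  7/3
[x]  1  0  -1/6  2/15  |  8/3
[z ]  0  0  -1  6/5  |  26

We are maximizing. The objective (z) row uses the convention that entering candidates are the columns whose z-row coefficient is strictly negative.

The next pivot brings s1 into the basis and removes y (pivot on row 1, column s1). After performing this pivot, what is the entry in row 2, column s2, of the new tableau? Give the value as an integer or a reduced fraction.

Pivot element is row 1, column s1: 1/6.
Normalize row 1: new (row 1, s2) = (1/15)/(1/6) = 2/5.
row 2 ← row 2 − (-1/6)·(new row 1): 2/15 − (-1/6)·(2/5) = 1/5.

1/5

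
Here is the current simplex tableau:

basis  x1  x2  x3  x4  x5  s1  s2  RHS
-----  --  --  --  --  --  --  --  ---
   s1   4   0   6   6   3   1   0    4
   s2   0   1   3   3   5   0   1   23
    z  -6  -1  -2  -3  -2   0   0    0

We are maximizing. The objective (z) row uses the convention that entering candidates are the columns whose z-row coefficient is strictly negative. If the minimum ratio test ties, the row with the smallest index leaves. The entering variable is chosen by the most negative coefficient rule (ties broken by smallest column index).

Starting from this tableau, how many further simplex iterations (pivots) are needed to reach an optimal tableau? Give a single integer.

2

pivot: x1 in, s1 out → z = 6
pivot: x2 in, s2 out → z = 29
No improving column remains; optimal.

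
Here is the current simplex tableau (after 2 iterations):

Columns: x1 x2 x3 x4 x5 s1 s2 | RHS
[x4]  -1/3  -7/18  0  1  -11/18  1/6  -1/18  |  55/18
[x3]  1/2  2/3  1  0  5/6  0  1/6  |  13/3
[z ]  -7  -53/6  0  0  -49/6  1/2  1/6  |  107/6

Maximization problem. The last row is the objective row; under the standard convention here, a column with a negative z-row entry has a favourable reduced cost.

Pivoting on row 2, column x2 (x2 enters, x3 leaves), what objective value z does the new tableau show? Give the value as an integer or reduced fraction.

301/4

Minimum ratio for x2: (13/3)/(2/3) = 13/2.
z changes by −(z-row coeff of x2)·ratio = −(-53/6)·(13/2) = 689/12.
New z = 107/6 + (689/12) = 301/4.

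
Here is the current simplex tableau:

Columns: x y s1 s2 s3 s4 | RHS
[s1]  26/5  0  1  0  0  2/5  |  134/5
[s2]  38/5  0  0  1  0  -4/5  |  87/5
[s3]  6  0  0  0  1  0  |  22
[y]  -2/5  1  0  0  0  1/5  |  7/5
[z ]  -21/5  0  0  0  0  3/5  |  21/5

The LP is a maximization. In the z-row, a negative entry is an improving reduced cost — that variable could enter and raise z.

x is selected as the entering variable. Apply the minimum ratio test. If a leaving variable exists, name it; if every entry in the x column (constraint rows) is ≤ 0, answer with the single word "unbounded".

s2

Ratios: row 1 (s1): (134/5)/(26/5) = 67/13; row 2 (s2): (87/5)/(38/5) = 87/38; row 3 (s3): 22/6 = 11/3; row 4 (y): entry -2/5 ≤ 0, skip.
Minimum ratio is in the s2 row, so s2 leaves.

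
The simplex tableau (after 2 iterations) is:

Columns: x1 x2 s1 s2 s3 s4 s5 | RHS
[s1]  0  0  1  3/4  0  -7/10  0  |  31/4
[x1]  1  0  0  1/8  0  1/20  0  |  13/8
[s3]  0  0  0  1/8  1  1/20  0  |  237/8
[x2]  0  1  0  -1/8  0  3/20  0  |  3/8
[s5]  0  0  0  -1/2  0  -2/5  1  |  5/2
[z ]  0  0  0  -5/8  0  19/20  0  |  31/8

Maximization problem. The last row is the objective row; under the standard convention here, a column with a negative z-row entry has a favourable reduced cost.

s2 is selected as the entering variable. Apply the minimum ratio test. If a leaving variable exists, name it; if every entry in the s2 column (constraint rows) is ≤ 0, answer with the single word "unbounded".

Ratios: row 1 (s1): (31/4)/(3/4) = 31/3; row 2 (x1): (13/8)/(1/8) = 13; row 3 (s3): (237/8)/(1/8) = 237; row 4 (x2): entry -1/8 ≤ 0, skip; row 5 (s5): entry -1/2 ≤ 0, skip.
Minimum ratio is in the s1 row, so s1 leaves.

s1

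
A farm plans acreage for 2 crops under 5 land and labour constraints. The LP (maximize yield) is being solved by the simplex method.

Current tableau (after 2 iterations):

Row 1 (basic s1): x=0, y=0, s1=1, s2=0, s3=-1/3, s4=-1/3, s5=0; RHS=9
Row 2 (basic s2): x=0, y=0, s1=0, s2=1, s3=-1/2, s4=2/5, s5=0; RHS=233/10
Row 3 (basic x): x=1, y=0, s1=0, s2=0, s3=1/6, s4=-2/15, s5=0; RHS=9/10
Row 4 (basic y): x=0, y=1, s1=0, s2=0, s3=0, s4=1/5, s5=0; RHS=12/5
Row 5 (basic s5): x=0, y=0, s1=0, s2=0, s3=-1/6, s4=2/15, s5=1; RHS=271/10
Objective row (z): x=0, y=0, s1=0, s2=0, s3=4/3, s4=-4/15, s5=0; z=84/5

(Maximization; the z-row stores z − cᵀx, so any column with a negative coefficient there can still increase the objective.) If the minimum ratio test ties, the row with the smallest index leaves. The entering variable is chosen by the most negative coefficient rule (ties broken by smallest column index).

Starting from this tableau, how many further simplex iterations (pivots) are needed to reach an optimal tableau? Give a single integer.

pivot: s4 in, y out → z = 20
No improving column remains; optimal.

1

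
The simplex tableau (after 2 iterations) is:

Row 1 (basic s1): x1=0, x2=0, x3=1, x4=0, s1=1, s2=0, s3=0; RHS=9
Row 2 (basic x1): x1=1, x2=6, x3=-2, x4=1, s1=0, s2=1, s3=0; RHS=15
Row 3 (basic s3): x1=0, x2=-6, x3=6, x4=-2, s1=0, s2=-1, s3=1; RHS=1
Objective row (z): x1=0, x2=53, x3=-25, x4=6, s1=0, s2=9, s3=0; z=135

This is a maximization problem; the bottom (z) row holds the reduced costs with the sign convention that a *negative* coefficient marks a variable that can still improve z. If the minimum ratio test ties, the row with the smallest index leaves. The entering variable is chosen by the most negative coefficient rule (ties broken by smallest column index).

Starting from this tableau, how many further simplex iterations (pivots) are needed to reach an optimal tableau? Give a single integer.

pivot: x3 in, s3 out → z = 835/6
pivot: x4 in, s1 out → z = 201
No improving column remains; optimal.

2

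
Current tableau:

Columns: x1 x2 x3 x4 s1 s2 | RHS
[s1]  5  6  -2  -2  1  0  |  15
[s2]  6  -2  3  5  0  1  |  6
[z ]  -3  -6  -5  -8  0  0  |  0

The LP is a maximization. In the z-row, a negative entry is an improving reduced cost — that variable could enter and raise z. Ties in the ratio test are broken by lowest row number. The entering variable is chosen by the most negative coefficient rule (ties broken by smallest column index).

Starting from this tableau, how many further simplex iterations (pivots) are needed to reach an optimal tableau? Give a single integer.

pivot: x4 in, s2 out → z = 48/5
pivot: x2 in, s1 out → z = 525/13
pivot: x3 in, x4 out → z = 48
No improving column remains; optimal.

3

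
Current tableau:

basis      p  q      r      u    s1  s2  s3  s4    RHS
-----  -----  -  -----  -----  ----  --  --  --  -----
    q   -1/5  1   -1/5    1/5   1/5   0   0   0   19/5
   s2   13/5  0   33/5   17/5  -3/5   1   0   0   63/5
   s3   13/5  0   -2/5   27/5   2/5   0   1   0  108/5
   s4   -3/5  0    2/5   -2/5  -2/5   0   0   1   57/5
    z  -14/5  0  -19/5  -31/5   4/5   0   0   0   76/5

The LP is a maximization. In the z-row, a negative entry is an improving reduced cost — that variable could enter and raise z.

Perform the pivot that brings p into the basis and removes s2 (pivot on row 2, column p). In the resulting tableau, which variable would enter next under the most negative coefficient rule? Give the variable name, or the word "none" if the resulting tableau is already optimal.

Pivot element 13/5. New z-row = old z-row − (-14/5)·(row 2/(13/5)).
Updated z-row coefficients: p: 0, q: 0, r: 43/13, u: -33/13, s1: 2/13, s2: 14/13, s3: 0, s4: 0.
The most negative is -33/13 in column u, so u would enter next.

u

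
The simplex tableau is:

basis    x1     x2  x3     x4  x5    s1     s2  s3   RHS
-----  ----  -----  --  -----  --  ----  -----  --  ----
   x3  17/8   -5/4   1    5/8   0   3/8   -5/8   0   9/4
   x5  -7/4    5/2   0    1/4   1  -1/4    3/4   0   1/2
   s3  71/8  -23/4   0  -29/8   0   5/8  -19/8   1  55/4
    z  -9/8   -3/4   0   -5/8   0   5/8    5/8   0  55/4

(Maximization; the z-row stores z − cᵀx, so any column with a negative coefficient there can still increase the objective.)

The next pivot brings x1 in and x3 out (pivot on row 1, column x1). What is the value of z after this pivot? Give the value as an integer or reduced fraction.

Minimum ratio for x1: (9/4)/(17/8) = 18/17.
z changes by −(z-row coeff of x1)·ratio = −(-9/8)·(18/17) = 81/68.
New z = 55/4 + (81/68) = 254/17.

254/17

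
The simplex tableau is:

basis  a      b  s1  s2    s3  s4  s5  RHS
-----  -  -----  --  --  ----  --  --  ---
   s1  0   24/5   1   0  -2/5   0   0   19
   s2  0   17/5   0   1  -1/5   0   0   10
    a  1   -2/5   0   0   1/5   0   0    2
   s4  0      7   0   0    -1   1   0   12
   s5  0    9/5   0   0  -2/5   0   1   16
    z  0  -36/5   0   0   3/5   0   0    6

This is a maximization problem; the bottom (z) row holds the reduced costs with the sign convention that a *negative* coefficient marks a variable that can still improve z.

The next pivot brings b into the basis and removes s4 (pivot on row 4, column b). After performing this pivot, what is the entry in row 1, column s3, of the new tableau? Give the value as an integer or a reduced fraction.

2/7

Pivot element is row 4, column b: 7.
Normalize row 4: new (row 4, s3) = (-1)/7 = -1/7.
row 1 ← row 1 − (24/5)·(new row 4): -2/5 − (24/5)·(-1/7) = 2/7.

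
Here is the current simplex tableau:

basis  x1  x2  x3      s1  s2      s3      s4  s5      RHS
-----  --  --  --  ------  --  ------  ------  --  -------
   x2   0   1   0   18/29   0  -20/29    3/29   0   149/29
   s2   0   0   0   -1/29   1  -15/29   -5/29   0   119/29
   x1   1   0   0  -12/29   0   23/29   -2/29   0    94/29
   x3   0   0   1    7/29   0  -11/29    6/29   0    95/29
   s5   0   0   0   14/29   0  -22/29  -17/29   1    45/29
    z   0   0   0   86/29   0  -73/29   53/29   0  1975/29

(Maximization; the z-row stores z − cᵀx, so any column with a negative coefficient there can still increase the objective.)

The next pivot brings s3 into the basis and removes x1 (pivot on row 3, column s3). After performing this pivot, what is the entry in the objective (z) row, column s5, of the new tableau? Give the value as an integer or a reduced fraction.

Pivot element is row 3, column s3: 23/29.
Normalize row 3: new (row 3, s5) = 0/(23/29) = 0.
z-row ← z-row − (-73/29)·(new row 3): 0 − (-73/29)·0 = 0.

0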